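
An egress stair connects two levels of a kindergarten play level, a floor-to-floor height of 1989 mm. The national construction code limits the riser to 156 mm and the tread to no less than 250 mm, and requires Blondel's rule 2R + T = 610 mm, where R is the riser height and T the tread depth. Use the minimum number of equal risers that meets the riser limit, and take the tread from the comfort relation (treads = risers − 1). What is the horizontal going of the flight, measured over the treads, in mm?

3648 mm

1989 / 156 = 12.75, so 13 risers are needed.
Riser R = 1989 / 13 = 153 mm, within the 156 mm limit.
Tread T = 610 − 2 × 153 = 304 mm (≥ 250 mm).
Going = (13 − 1) × 304 = 3648 mm.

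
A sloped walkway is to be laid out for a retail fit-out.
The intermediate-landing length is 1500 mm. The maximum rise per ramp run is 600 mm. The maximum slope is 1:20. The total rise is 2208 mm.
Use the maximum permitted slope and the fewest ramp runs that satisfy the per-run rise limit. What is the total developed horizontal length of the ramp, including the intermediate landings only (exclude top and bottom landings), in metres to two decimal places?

48.66 m

At most 600 each: 2208/600 = 3.68, giving 4 ramp runs. That means 3 intermediate landings.
Horizontal run for 2208 mm of rise at 1:20 is 2208 × 20 = 44160 mm.
Intermediate landings: 3 × 1500 = 4500 mm.
Developed length = 44160 + 4500 = 48660 mm.
= 48.66 m.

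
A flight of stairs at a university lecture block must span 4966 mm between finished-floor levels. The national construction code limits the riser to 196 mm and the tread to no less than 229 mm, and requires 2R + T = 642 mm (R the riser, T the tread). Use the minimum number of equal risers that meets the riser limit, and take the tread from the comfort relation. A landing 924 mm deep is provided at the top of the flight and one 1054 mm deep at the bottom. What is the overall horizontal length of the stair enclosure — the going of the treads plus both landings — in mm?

At most 196 each: 4966/196 = 25.34, giving 26 risers.
R = 4966 ÷ 26 = 191 mm.
From 2R + T = 642: T = 642 − 382 = 260 mm.
Going = (26 − 1) × 260 = 6500 mm.
Enclosure = 6500 + 924 + 1054 = 8478 mm.

8478 mm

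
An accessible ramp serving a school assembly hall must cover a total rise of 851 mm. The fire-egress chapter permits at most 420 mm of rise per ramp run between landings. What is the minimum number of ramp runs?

⌈851/420⌉ = 3 ramp runs.

3 runs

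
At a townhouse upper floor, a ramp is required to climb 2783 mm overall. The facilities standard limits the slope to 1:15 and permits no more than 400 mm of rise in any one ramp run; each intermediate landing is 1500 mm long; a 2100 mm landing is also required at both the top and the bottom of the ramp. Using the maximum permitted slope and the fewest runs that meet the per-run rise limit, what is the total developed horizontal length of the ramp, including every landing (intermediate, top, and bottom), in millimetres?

54945 mm

⌈2783/400⌉ = 7 ramp runs. That means 6 intermediate landings.
Horizontal run for 2783 mm of rise at 1:15 is 2783 × 15 = 41745 mm.
Intermediate landings: 6 × 1500 = 9000 mm.
Top and bottom landings: 2 × 2100 = 4200 mm.
Total = 41745 + 9000 + 4200 = 54945 mm.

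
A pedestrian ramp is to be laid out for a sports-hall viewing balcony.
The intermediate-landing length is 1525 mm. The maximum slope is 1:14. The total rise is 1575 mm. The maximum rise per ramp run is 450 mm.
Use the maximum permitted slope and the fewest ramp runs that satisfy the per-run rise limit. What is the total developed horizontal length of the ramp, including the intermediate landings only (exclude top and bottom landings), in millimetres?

At most 450 each: 1575/450 = 3.50, giving 4 ramp runs. That means 3 intermediate landings.
Horizontal run for 1575 mm of rise at 1:14 is 1575 × 14 = 22050 mm.
3 intermediate landings contribute 3 × 1525 = 4575 mm.
Total developed length = 22050 + 4575 = 26625 mm.

26625 mm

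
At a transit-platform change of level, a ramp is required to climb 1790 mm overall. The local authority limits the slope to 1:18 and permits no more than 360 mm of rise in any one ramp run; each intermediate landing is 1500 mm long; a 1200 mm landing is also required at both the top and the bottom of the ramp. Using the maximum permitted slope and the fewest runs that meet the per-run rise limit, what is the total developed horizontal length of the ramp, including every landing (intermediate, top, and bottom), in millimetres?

40620 mm

1790 / 360 = 4.97, so 5 ramp runs are needed. That means 4 intermediate landings.
Horizontal run for 1790 mm of rise at 1:18 is 1790 × 18 = 32220 mm.
4 intermediate landings contribute 4 × 1500 = 6000 mm.
Top and bottom landings: 2 × 1200 = 2400 mm.
Total = 32220 + 6000 + 2400 = 40620 mm.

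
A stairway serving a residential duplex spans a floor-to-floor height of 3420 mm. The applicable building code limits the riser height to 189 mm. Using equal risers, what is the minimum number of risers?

3420 / 189 = 18.10, so 19 risers are needed.

19 risers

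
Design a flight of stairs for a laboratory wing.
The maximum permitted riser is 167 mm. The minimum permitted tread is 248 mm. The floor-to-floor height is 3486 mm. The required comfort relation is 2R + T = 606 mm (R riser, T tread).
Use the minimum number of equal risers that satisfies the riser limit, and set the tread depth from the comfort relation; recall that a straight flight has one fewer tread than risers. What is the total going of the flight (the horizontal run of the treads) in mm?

5480 mm

At most 167 each: 3486/167 = 20.87, giving 21 risers.
Each riser is 3486/21 = 166 mm (≤ 167 mm).
T = 606 − 2·166 = 274 mm, which satisfies the 248 mm minimum.
Going = (21 − 1) × 274 = 5480 mm.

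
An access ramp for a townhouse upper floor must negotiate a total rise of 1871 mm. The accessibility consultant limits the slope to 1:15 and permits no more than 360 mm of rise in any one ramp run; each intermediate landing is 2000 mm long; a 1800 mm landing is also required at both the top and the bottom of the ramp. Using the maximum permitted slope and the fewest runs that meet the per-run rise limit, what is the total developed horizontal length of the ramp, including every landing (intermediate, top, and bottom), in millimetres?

41665 mm

⌈1871/360⌉ = 6 ramp runs. That means 5 intermediate landings.
Horizontal run for 1871 mm of rise at 1:15 is 1871 × 15 = 28065 mm.
5 intermediate landings contribute 5 × 2000 = 10000 mm.
Top and bottom landings: 2 × 1800 = 3600 mm.
Total = 28065 + 10000 + 3600 = 41665 mm.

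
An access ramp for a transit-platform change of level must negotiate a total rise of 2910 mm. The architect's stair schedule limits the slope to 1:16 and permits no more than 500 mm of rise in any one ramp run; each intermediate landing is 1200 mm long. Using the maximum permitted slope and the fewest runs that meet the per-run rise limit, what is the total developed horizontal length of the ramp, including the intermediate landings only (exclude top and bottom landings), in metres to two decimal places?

52.56 m

At most 500 each: 2910/500 = 5.82, giving 6 ramp runs. That means 5 intermediate landings.
Horizontal run for 2910 mm of rise at 1:16 is 2910 × 16 = 46560 mm.
Intermediate landings: 5 × 1200 = 6000 mm.
Developed length = 46560 + 6000 = 52560 mm.
= 52.56 m.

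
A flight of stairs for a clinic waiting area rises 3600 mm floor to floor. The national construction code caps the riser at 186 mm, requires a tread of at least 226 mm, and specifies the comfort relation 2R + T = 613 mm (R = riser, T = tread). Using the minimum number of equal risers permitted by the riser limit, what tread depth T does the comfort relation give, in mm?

253 mm

3600 / 186 = 19.35, so 20 risers are needed.
Riser R = 3600 / 20 = 180 mm, within the 186 mm limit.
Tread T = 613 − 2 × 180 = 253 mm (≥ 226 mm).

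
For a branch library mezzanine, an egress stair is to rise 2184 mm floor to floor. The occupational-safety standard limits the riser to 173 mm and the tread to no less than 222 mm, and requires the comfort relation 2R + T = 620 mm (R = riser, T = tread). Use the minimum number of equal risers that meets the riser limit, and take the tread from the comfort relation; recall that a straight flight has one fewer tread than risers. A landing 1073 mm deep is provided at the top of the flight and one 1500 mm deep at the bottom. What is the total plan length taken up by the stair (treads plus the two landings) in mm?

5981 mm

⌈2184/173⌉ = 13 risers.
Riser R = 2184 / 13 = 168 mm, within the 173 mm limit.
Tread T = 620 − 2 × 168 = 284 mm (≥ 222 mm).
Treads = 13 − 1 = 12; going = 12 × 284 = 3408 mm.
Add landings: 3408 + 1073 + 1500 = 5981 mm.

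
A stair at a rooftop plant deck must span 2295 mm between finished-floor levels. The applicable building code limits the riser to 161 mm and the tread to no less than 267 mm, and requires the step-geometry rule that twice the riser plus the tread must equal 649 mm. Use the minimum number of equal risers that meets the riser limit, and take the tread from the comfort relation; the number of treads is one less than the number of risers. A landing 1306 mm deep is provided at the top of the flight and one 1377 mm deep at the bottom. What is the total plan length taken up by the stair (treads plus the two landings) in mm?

2295 / 161 = 14.255 → round up to 15 risers.
Each riser is 2295/15 = 153 mm (≤ 161 mm).
Tread T = 649 − 2 × 153 = 343 mm (≥ 267 mm).
15 risers give 14 treads; going = 14 × 343 = 4802 mm.
Add landings: 4802 + 1306 + 1377 = 7485 mm.

7485 mm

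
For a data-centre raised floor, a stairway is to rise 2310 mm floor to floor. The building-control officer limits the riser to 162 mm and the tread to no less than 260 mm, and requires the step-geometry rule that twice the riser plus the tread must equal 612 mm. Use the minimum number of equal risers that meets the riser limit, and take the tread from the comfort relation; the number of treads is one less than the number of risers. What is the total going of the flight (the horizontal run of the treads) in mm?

2310 / 162 = 14.26, so 15 risers are needed.
R = 2310 ÷ 15 = 154 mm.
T = 612 − 2·154 = 304 mm, which satisfies the 260 mm minimum.
Going = (15 − 1) × 304 = 4256 mm.

4256 mm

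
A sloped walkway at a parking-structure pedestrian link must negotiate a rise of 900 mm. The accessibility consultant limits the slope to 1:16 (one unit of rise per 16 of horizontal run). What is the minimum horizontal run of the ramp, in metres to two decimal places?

At 1:16 the run is 16 × 900 = 14400 mm.
14400 mm = 14.40 m.

14.40 m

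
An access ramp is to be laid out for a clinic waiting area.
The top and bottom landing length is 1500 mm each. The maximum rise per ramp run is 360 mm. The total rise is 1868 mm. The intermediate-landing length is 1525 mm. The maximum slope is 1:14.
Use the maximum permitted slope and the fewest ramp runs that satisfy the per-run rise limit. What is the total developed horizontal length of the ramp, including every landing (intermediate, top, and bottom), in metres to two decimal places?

36.78 m

1868 / 360 = 5.19, so 6 ramp runs are needed. That means 5 intermediate landings.
Horizontal run for 1868 mm of rise at 1:14 is 1868 × 14 = 26152 mm.
Intermediate landings: 5 × 1525 = 7625 mm.
Top and bottom landings: 2 × 1500 = 3000 mm.
Total = 26152 + 7625 + 3000 = 36777 mm.
= 36.78 m.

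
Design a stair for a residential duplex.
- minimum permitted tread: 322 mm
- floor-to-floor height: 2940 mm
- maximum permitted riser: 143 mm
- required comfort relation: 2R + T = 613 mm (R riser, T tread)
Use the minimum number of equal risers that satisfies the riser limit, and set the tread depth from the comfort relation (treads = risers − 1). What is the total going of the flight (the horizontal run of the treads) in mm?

⌈2940/143⌉ = 21 risers.
Riser R = 2940 / 21 = 140 mm, within the 143 mm limit.
From 2R + T = 613: T = 613 − 280 = 333 mm.
Going = (21 − 1) × 333 = 6660 mm.

6660 mm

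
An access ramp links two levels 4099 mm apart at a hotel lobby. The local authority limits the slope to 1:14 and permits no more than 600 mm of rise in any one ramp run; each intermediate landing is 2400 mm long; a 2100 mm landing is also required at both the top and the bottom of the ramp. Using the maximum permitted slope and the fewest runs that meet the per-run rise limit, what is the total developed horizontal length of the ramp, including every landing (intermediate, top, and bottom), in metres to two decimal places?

4099 / 600 = 6.83, so 7 ramp runs are needed. That means 6 intermediate landings.
Horizontal run for 4099 mm of rise at 1:14 is 4099 × 14 = 57386 mm.
6 intermediate landings contribute 6 × 2400 = 14400 mm.
Top and bottom landings: 2 × 2100 = 4200 mm.
Total = 57386 + 14400 + 4200 = 75986 mm.
= 75.99 m.

75.99 m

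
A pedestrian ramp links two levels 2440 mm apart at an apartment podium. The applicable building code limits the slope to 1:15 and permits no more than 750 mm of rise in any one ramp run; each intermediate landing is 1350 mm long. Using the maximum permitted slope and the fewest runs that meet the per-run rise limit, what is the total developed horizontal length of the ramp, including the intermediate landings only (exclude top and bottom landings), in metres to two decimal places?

40.65 m

At most 750 each: 2440/750 = 3.25, giving 4 ramp runs. That means 3 intermediate landings.
Ramp run (horizontal) at 1:15: 2440 × 15 = 36600 mm.
Intermediate landings: 3 × 1350 = 4050 mm.
Total developed length = 36600 + 4050 = 40650 mm.
= 40.65 m.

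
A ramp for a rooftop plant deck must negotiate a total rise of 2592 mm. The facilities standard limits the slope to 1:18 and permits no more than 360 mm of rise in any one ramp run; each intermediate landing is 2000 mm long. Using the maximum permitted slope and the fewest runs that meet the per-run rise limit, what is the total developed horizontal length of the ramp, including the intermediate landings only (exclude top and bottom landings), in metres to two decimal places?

At most 360 each: 2592/360 = 7.20, giving 8 ramp runs. That means 7 intermediate landings.
Ramp run (horizontal) at 1:18: 2592 × 18 = 46656 mm.
Intermediate landings: 7 × 2000 = 14000 mm.
Developed length = 46656 + 14000 = 60656 mm.
= 60.66 m.

60.66 m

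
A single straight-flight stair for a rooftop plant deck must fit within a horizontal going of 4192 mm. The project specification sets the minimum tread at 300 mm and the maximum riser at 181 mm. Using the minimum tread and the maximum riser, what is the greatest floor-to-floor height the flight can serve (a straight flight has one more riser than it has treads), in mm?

4192 / 300 = 13.97, so 13 treads fit.
Risers = treads + 1 = 14.
Maximum height = 14 × 181 = 2534 mm.

2534 mm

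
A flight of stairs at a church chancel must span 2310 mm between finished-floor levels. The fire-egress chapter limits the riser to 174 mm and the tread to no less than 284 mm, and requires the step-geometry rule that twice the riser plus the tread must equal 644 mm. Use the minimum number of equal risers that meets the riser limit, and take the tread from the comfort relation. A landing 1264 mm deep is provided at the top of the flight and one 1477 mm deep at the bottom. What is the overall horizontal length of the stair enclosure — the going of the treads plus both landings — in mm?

6823 mm

⌈2310/174⌉ = 14 risers.
Riser R = 2310 / 14 = 165 mm, within the 174 mm limit.
T = 644 − 2·165 = 314 mm, which satisfies the 284 mm minimum.
Treads = 14 − 1 = 13; going = 13 × 314 = 4082 mm.
Add landings: 4082 + 1264 + 1477 = 6823 mm.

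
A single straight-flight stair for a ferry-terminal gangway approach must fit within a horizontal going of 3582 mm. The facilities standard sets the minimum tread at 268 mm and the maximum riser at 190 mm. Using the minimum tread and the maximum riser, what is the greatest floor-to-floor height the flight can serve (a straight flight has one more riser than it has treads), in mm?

2660 mm

3582 / 268 = 13.37, so 13 treads fit.
Risers = treads + 1 = 14.
Maximum height = 14 × 190 = 2660 mm.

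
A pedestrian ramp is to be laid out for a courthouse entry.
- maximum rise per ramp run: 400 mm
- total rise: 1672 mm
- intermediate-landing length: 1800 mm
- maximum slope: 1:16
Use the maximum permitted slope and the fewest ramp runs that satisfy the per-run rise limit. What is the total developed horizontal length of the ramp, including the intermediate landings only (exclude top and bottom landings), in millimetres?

At most 400 each: 1672/400 = 4.18, giving 5 ramp runs. That means 4 intermediate landings.
Horizontal run for 1672 mm of rise at 1:16 is 1672 × 16 = 26752 mm.
Intermediate landings: 4 × 1800 = 7200 mm.
Developed length = 26752 + 7200 = 33952 mm.

33952 mm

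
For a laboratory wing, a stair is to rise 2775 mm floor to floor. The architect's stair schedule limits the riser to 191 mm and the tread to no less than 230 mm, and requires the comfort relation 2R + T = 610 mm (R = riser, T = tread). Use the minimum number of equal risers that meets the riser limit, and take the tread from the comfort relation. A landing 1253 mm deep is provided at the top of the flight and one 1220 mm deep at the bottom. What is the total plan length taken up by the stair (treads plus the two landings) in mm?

2775 / 191 = 14.529 → round up to 15 risers.
R = 2775 ÷ 15 = 185 mm.
From 2R + T = 610: T = 610 − 370 = 240 mm.
Treads = 15 − 1 = 14; going = 14 × 240 = 3360 mm.
Add landings: 3360 + 1253 + 1220 = 5833 mm.

5833 mm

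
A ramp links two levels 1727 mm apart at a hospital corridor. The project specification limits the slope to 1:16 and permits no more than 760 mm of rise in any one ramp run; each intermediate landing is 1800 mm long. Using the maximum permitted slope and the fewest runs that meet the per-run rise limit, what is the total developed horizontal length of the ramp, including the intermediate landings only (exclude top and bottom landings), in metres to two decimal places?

31.23 m

1727 / 760 = 2.272 → round up to 3 ramp runs. That means 2 intermediate landings.
Ramp run (horizontal) at 1:16: 1727 × 16 = 27632 mm.
Intermediate landings: 2 × 1800 = 3600 mm.
Total developed length = 27632 + 3600 = 31232 mm.
= 31.23 m.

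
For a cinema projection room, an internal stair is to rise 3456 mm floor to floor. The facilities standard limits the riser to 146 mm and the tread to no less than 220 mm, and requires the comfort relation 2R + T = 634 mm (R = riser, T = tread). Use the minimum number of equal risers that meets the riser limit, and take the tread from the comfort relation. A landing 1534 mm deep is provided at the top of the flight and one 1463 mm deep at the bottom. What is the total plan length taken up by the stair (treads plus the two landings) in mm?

3456 / 146 = 23.671 → round up to 24 risers.
R = 3456 ÷ 24 = 144 mm.
T = 634 − 2·144 = 346 mm, which satisfies the 220 mm minimum.
24 risers give 23 treads; going = 23 × 346 = 7958 mm.
Add landings: 7958 + 1534 + 1463 = 10955 mm.

10955 mm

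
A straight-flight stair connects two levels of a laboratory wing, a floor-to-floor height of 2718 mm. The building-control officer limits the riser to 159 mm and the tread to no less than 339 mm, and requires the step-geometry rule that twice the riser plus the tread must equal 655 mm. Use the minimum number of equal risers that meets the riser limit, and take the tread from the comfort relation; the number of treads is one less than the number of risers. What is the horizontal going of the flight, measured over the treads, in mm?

2718 / 159 = 17.09, so 18 risers are needed.
Each riser is 2718/18 = 151 mm (≤ 159 mm).
T = 655 − 2·151 = 353 mm, which satisfies the 339 mm minimum.
18 risers give 17 treads; going = 17 × 353 = 6001 mm.

6001 mm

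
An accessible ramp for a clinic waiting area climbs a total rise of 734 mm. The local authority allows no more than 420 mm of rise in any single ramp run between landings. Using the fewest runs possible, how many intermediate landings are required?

1 intermediate landings

⌈734/420⌉ = 2 ramp runs.
2 runs are separated by 1 intermediate landings.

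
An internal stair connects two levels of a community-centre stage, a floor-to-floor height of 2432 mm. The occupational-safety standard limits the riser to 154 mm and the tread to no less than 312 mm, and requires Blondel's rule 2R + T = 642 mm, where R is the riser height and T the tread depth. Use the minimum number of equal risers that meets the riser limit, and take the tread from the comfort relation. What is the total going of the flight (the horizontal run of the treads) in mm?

2432 / 154 = 15.79, so 16 risers are needed.
Each riser is 2432/16 = 152 mm (≤ 154 mm).
T = 642 − 2·152 = 338 mm, which satisfies the 312 mm minimum.
Treads = 16 − 1 = 15; going = 15 × 338 = 5070 mm.

5070 mm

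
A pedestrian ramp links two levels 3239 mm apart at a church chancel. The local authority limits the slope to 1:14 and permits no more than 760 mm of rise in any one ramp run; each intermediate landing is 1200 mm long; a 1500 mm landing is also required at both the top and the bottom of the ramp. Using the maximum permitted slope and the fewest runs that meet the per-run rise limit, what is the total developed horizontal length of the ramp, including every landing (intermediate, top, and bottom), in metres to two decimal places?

3239 / 760 = 4.26, so 5 ramp runs are needed. That means 4 intermediate landings.
Horizontal run for 3239 mm of rise at 1:14 is 3239 × 14 = 45346 mm.
Intermediate landings: 4 × 1200 = 4800 mm.
Top and bottom landings: 2 × 1500 = 3000 mm.
Total = 45346 + 4800 + 3000 = 53146 mm.
= 53.15 m.

53.15 m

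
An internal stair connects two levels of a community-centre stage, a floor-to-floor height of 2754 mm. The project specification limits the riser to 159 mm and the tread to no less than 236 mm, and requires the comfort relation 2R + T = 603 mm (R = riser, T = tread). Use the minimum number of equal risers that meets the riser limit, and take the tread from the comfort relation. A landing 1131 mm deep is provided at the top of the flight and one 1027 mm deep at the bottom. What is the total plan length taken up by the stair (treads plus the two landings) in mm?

2754 / 159 = 17.321 → round up to 18 risers.
Each riser is 2754/18 = 153 mm (≤ 159 mm).
T = 603 − 2·153 = 297 mm, which satisfies the 236 mm minimum.
18 risers give 17 treads; going = 17 × 297 = 5049 mm.
Add landings: 5049 + 1131 + 1027 = 7207 mm.

7207 mm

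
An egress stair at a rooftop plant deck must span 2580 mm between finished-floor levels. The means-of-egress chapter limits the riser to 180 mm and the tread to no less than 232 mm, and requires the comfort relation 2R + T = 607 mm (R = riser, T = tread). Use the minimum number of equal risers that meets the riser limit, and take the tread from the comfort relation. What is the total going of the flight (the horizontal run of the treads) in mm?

3682 mm

2580 / 180 = 14.333 → round up to 15 risers.
R = 2580 ÷ 15 = 172 mm.
T = 607 − 2·172 = 263 mm, which satisfies the 232 mm minimum.
Treads = 15 − 1 = 14; going = 14 × 263 = 3682 mm.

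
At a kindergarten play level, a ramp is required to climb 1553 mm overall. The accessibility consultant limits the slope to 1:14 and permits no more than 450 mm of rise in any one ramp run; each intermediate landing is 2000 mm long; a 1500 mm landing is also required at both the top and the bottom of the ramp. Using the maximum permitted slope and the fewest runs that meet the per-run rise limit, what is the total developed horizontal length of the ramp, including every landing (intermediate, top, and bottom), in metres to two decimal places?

30.74 m

1553 / 450 = 3.451 → round up to 4 ramp runs. That means 3 intermediate landings.
Horizontal run for 1553 mm of rise at 1:14 is 1553 × 14 = 21742 mm.
Intermediate landings: 3 × 2000 = 6000 mm.
Top and bottom landings: 2 × 1500 = 3000 mm.
Total = 21742 + 6000 + 3000 = 30742 mm.
= 30.74 m.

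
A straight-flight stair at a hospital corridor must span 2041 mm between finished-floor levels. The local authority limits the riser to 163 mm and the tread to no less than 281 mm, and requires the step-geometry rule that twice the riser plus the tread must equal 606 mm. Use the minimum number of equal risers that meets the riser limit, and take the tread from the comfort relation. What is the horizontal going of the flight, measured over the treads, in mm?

⌈2041/163⌉ = 13 risers.
Riser R = 2041 / 13 = 157 mm, within the 163 mm limit.
From 2R + T = 606: T = 606 − 314 = 292 mm.
13 risers give 12 treads; going = 12 × 292 = 3504 mm.

3504 mm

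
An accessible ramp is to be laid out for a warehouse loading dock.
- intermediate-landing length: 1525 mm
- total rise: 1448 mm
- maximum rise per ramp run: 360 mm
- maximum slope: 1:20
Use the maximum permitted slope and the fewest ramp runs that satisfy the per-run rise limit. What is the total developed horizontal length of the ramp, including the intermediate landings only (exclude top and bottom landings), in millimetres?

35060 mm

⌈1448/360⌉ = 5 ramp runs. That means 4 intermediate landings.
Ramp run (horizontal) at 1:20: 1448 × 20 = 28960 mm.
4 intermediate landings contribute 4 × 1525 = 6100 mm.
Developed length = 28960 + 6100 = 35060 mm.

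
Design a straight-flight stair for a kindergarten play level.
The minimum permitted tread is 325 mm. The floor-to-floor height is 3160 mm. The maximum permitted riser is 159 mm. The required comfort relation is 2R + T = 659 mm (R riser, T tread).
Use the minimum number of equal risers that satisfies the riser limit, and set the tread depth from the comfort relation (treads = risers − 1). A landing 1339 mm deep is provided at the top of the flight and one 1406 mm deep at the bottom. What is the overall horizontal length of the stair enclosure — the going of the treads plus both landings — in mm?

9262 mm

3160 / 159 = 19.87, so 20 risers are needed.
R = 3160 ÷ 20 = 158 mm.
T = 659 − 2·158 = 343 mm, which satisfies the 325 mm minimum.
Going = (20 − 1) × 343 = 6517 mm.
Add landings: 6517 + 1339 + 1406 = 9262 mm.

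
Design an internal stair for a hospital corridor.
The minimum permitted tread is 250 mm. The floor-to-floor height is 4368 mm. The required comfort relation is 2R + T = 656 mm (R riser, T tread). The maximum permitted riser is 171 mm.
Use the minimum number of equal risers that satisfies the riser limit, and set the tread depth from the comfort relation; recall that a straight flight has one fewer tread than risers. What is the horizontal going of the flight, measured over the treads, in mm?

4368 / 171 = 25.544 → round up to 26 risers.
Each riser is 4368/26 = 168 mm (≤ 171 mm).
T = 656 − 2·168 = 320 mm, which satisfies the 250 mm minimum.
Treads = 26 − 1 = 25; going = 25 × 320 = 8000 mm.

8000 mm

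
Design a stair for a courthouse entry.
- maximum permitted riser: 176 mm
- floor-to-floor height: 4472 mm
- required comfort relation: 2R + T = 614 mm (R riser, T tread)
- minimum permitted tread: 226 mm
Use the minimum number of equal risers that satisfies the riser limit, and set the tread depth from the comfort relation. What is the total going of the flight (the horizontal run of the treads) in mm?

6750 mm

At most 176 each: 4472/176 = 25.41, giving 26 risers.
Riser R = 4472 / 26 = 172 mm, within the 176 mm limit.
From 2R + T = 614: T = 614 − 344 = 270 mm.
26 risers give 25 treads; going = 25 × 270 = 6750 mm.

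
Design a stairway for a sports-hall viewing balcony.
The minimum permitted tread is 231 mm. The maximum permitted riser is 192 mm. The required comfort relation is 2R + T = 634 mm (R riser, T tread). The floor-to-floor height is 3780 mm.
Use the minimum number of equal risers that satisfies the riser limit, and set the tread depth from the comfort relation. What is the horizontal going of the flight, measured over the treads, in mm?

4864 mm

At most 192 each: 3780/192 = 19.69, giving 20 risers.
R = 3780 ÷ 20 = 189 mm.
From 2R + T = 634: T = 634 − 378 = 256 mm.
Treads = 20 − 1 = 19; going = 19 × 256 = 4864 mm.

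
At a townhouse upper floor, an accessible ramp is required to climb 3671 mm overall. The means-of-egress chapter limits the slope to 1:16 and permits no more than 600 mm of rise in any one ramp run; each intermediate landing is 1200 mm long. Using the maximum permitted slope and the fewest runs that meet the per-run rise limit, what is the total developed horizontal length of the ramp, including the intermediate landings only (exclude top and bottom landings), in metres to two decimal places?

3671 / 600 = 6.12, so 7 ramp runs are needed. That means 6 intermediate landings.
Ramp run (horizontal) at 1:16: 3671 × 16 = 58736 mm.
6 intermediate landings contribute 6 × 1200 = 7200 mm.
Total developed length = 58736 + 7200 = 65936 mm.
= 65.94 m.

65.94 m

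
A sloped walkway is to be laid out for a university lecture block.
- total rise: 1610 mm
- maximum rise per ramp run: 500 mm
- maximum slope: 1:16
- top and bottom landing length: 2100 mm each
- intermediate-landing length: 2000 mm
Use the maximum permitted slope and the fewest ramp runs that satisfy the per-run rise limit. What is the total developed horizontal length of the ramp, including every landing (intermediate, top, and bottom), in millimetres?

1610 / 500 = 3.22, so 4 ramp runs are needed. That means 3 intermediate landings.
Ramp run (horizontal) at 1:16: 1610 × 16 = 25760 mm.
3 intermediate landings contribute 3 × 2000 = 6000 mm.
Top and bottom landings: 2 × 2100 = 4200 mm.
Total = 25760 + 6000 + 4200 = 35960 mm.

35960 mm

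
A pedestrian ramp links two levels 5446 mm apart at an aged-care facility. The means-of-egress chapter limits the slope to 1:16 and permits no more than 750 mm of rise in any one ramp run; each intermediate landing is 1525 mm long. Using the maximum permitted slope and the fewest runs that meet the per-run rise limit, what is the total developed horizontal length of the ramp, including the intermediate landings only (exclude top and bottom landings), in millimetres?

97811 mm

5446 / 750 = 7.261 → round up to 8 ramp runs. That means 7 intermediate landings.
Horizontal run for 5446 mm of rise at 1:16 is 5446 × 16 = 87136 mm.
7 intermediate landings contribute 7 × 1525 = 10675 mm.
Developed length = 87136 + 10675 = 97811 mm.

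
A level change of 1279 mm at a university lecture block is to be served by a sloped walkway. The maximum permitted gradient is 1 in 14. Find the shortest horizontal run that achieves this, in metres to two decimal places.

Run = rise × 14 = 1279 × 14 = 17906 mm.
17906 mm = 17.91 m.

17.91 m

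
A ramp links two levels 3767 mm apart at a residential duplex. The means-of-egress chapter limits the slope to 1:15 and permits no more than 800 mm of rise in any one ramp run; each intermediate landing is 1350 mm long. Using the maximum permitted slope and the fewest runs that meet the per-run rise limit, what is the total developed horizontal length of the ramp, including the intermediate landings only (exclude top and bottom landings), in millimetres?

61905 mm

At most 800 each: 3767/800 = 4.71, giving 5 ramp runs. That means 4 intermediate landings.
Ramp run (horizontal) at 1:15: 3767 × 15 = 56505 mm.
4 intermediate landings contribute 4 × 1350 = 5400 mm.
Developed length = 56505 + 5400 = 61905 mm.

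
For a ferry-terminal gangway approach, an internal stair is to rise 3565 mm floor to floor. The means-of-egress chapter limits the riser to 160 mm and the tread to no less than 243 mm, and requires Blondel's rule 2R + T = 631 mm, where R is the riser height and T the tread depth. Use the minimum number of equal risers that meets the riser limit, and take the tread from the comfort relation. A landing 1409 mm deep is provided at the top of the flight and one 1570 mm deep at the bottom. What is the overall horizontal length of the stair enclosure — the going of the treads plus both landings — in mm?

3565 / 160 = 22.28, so 23 risers are needed.
R = 3565 ÷ 23 = 155 mm.
Tread T = 631 − 2 × 155 = 321 mm (≥ 243 mm).
Treads = 23 − 1 = 22; going = 22 × 321 = 7062 mm.
Add landings: 7062 + 1409 + 1570 = 10041 mm.

10041 mm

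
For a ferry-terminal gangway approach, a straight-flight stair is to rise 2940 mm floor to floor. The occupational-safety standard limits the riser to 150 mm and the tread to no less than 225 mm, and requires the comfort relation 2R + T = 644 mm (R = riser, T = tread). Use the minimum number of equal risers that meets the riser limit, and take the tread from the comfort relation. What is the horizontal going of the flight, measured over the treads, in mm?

6650 mm

⌈2940/150⌉ = 20 risers.
R = 2940 ÷ 20 = 147 mm.
Tread T = 644 − 2 × 147 = 350 mm (≥ 225 mm).
20 risers give 19 treads; going = 19 × 350 = 6650 mm.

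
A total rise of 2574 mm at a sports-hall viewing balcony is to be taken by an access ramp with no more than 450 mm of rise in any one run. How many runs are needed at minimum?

At most 450 each: 2574/450 = 5.72, giving 6 ramp runs.

6 runs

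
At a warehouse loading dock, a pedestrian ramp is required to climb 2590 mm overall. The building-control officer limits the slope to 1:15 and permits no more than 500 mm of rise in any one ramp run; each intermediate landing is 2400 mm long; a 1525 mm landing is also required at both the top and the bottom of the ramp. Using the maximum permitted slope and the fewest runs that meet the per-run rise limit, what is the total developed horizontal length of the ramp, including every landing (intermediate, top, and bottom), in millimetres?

2590 / 500 = 5.180 → round up to 6 ramp runs. That means 5 intermediate landings.
Horizontal run for 2590 mm of rise at 1:15 is 2590 × 15 = 38850 mm.
5 intermediate landings contribute 5 × 2400 = 12000 mm.
Top and bottom landings: 2 × 1525 = 3050 mm.
Total = 38850 + 12000 + 3050 = 53900 mm.

53900 mm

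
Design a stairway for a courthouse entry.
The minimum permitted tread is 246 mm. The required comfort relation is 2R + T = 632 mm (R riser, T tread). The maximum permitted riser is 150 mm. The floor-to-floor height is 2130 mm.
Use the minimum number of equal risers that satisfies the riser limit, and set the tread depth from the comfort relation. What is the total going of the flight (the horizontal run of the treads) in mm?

2130 / 150 = 14.20, so 15 risers are needed.
Each riser is 2130/15 = 142 mm (≤ 150 mm).
From 2R + T = 632: T = 632 − 284 = 348 mm.
Treads = 15 − 1 = 14; going = 14 × 348 = 4872 mm.

4872 mm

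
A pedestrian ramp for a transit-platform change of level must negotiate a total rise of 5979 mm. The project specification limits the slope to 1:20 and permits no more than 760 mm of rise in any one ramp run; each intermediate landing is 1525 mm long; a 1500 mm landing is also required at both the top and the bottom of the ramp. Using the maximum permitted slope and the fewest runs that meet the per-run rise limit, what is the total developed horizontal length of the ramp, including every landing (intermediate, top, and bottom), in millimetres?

133255 mm

⌈5979/760⌉ = 8 ramp runs. That means 7 intermediate landings.
Horizontal run for 5979 mm of rise at 1:20 is 5979 × 20 = 119580 mm.
Intermediate landings: 7 × 1525 = 10675 mm.
Top and bottom landings: 2 × 1500 = 3000 mm.
Total = 119580 + 10675 + 3000 = 133255 mm.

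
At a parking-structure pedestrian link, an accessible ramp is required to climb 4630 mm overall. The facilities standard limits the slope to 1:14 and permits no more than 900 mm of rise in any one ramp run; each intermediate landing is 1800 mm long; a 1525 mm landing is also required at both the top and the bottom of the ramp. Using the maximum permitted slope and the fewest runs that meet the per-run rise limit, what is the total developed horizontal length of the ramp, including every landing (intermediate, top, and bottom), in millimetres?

4630 / 900 = 5.144 → round up to 6 ramp runs. That means 5 intermediate landings.
Ramp run (horizontal) at 1:14: 4630 × 14 = 64820 mm.
5 intermediate landings contribute 5 × 1800 = 9000 mm.
Top and bottom landings: 2 × 1525 = 3050 mm.
Total = 64820 + 9000 + 3050 = 76870 mm.

76870 mm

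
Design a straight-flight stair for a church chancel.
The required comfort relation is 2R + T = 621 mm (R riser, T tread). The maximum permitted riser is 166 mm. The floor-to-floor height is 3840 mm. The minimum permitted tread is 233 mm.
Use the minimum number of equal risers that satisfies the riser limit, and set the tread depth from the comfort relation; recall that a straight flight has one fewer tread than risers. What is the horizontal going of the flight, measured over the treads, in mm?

At most 166 each: 3840/166 = 23.13, giving 24 risers.
Riser R = 3840 / 24 = 160 mm, within the 166 mm limit.
From 2R + T = 621: T = 621 − 320 = 301 mm.
Going = (24 − 1) × 301 = 6923 mm.

6923 mm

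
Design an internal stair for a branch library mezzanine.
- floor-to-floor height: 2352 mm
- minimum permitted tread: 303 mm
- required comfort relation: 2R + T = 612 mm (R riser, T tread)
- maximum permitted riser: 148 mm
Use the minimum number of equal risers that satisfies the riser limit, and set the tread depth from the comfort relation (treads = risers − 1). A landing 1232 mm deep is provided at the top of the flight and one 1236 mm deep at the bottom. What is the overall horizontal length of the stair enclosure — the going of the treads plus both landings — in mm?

7238 mm

At most 148 each: 2352/148 = 15.89, giving 16 risers.
Riser R = 2352 / 16 = 147 mm, within the 148 mm limit.
T = 612 − 2·147 = 318 mm, which satisfies the 303 mm minimum.
16 risers give 15 treads; going = 15 × 318 = 4770 mm.
Enclosure = 4770 + 1232 + 1236 = 7238 mm.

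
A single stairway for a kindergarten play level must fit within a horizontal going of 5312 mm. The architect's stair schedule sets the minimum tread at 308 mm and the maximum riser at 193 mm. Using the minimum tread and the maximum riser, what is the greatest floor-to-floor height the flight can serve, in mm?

3474 mm

5312 / 308 = 17.25, so 17 treads fit.
Risers = treads + 1 = 18.
Maximum height = 18 × 193 = 3474 mm.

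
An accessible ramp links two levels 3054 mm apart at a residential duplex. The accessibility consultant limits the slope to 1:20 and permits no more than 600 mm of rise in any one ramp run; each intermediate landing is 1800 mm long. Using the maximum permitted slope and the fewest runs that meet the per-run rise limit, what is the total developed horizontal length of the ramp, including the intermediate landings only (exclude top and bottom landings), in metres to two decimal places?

70.08 m

⌈3054/600⌉ = 6 ramp runs. That means 5 intermediate landings.
Horizontal run for 3054 mm of rise at 1:20 is 3054 × 20 = 61080 mm.
Intermediate landings: 5 × 1800 = 9000 mm.
Developed length = 61080 + 9000 = 70080 mm.
= 70.08 m.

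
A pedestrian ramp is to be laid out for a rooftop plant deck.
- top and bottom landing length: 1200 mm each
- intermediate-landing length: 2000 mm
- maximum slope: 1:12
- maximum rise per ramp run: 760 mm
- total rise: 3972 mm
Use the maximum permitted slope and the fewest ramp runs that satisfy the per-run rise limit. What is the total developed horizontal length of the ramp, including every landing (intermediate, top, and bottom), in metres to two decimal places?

60.06 m

⌈3972/760⌉ = 6 ramp runs. That means 5 intermediate landings.
Horizontal run for 3972 mm of rise at 1:12 is 3972 × 12 = 47664 mm.
5 intermediate landings contribute 5 × 2000 = 10000 mm.
Top and bottom landings: 2 × 1200 = 2400 mm.
Total = 47664 + 10000 + 2400 = 60064 mm.
= 60.06 m.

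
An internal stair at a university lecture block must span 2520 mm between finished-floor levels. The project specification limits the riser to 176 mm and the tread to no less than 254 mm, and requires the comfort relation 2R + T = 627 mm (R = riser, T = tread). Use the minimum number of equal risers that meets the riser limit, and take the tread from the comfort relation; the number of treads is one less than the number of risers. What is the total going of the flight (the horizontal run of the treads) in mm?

4074 mm

2520 / 176 = 14.318 → round up to 15 risers.
R = 2520 ÷ 15 = 168 mm.
Tread T = 627 − 2 × 168 = 291 mm (≥ 254 mm).
Going = (15 − 1) × 291 = 4074 mm.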